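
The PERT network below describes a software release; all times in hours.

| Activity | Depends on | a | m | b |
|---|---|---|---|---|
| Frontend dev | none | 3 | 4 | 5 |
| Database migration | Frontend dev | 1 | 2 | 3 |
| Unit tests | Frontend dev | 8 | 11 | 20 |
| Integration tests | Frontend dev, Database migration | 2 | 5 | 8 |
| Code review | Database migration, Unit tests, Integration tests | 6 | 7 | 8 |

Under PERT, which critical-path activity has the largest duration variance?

te_Frontend dev = (3 + 4·4 + 5)/6 = 24/6 = 4; σ²_Frontend dev = ((5−3)/6)² = 0.111
te_Database migration = (1 + 4·2 + 3)/6 = 12/6 = 2; σ²_Database migration = ((3−1)/6)² = 0.111
te_Unit tests = (8 + 4·11 + 20)/6 = 72/6 = 12; σ²_Unit tests = ((20−8)/6)² = 4.000
te_Integration tests = (2 + 4·5 + 8)/6 = 30/6 = 5; σ²_Integration tests = ((8−2)/6)² = 1.000
te_Code review = (6 + 4·7 + 8)/6 = 42/6 = 7; σ²_Code review = ((8−6)/6)² = 0.111

Forward pass:
ES_Frontend dev = 0; EF_Frontend dev = 4
ES_Database migration = 4; EF_Database migration = 4+2 = 6
ES_Unit tests = 4; EF_Unit tests = 4+12 = 16
ES_Integration tests = max(EF_Frontend dev=4, EF_Database migration=6) = 6; EF_Integration tests = 6+5 = 11
ES_Code review = max(EF_Database migration=6, EF_Unit tests=16, EF_Integration tests=11) = 16; EF_Code review = 16+7 = 23
Expected project duration μ = 23 hours. Critical path: Frontend dev → Unit tests → Code review.

Variances on critical path: σ²_Frontend dev=0.111, σ²_Unit tests=4.000, σ²_Code review=0.111.
Largest is σ²_Unit tests = 4.000.

Unit tests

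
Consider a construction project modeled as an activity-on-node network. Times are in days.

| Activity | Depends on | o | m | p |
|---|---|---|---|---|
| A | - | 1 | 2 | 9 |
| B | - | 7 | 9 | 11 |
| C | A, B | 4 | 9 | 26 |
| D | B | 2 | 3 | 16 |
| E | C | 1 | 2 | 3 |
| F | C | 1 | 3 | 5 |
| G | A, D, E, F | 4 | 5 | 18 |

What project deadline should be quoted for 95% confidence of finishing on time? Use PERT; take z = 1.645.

37.3 days

te_A = (1 + 4·2 + 9)/6 = 18/6 = 3; σ²_A = ((9−1)/6)² = 1.778
te_B = (7 + 4·9 + 11)/6 = 54/6 = 9; σ²_B = ((11−7)/6)² = 0.444
te_C = (4 + 4·9 + 26)/6 = 66/6 = 11; σ²_C = ((26−4)/6)² = 13.444
te_D = (2 + 4·3 + 16)/6 = 30/6 = 5; σ²_D = ((16−2)/6)² = 5.444
te_E = (1 + 4·2 + 3)/6 = 12/6 = 2; σ²_E = ((3−1)/6)² = 0.111
te_F = (1 + 4·3 + 5)/6 = 18/6 = 3; σ²_F = ((5−1)/6)² = 0.444
te_G = (4 + 4·5 + 18)/6 = 42/6 = 7; σ²_G = ((18−4)/6)² = 5.444

Forward pass:
ES_A = 0; EF_A = 3
ES_B = 0; EF_B = 9
ES_C = max(EF_A=3, EF_B=9) = 9; EF_C = 9+11 = 20
ES_D = 9; EF_D = 9+5 = 14
ES_E = 20; EF_E = 20+2 = 22
ES_F = 20; EF_F = 20+3 = 23
ES_G = max(EF_A=3, EF_D=14, EF_E=22, EF_F=23) = 23; EF_G = 23+7 = 30
Expected project duration μ = 30 days. Critical path: B → C → F → G.

Variance along critical path = 0.444 + 13.444 + 0.444 + 5.444 = 19.778; σ = 4.447 days.
D = μ + z·σ = 30 + 1.645·4.447 = 37.3 days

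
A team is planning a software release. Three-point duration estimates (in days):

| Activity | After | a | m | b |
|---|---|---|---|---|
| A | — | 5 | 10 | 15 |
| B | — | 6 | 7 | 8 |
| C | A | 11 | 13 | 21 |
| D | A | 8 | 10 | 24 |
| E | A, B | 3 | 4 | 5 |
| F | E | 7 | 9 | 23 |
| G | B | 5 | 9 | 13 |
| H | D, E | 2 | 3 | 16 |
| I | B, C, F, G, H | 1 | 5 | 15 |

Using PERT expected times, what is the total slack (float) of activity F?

te_A = (5 + 4·10 + 15)/6 = 60/6 = 10
te_B = (6 + 4·7 + 8)/6 = 42/6 = 7
te_C = (11 + 4·13 + 21)/6 = 84/6 = 14
te_D = (8 + 4·10 + 24)/6 = 72/6 = 12
te_E = (3 + 4·4 + 5)/6 = 24/6 = 4
te_F = (7 + 4·9 + 23)/6 = 66/6 = 11
te_G = (5 + 4·9 + 13)/6 = 54/6 = 9
te_H = (2 + 4·3 + 16)/6 = 30/6 = 5
te_I = (1 + 4·5 + 15)/6 = 36/6 = 6

Forward pass:
ES_A = 0; EF_A = 10
ES_B = 0; EF_B = 7
ES_C = 10; EF_C = 10+14 = 24
ES_D = 10; EF_D = 10+12 = 22
ES_E = max(EF_A=10, EF_B=7) = 10; EF_E = 10+4 = 14
ES_F = 14; EF_F = 14+11 = 25
ES_G = 7; EF_G = 7+9 = 16
ES_H = max(EF_D=22, EF_E=14) = 22; EF_H = 22+5 = 27
ES_I = max(EF_B=7, EF_C=24, EF_F=25, EF_G=16, EF_H=27) = 27; EF_I = 27+6 = 33
Expected project duration μ = 33 days. Critical path: A → D → H → I.

Backward pass:
LF_I = 33; LS_I = 33−6 = 27
LF_H = LS_I = 27; LS_H = 27−5 = 22
LF_G = LS_I = 27; LS_G = 27−9 = 18
LF_F = LS_I = 27; LS_F = 27−11 = 16
LF_E = min(LS_F=16, LS_H=22) = 16; LS_E = 16−4 = 12
LF_D = LS_H = 22; LS_D = 22−12 = 10
LF_C = LS_I = 27; LS_C = 27−14 = 13
LF_B = min(LS_E=12, LS_G=18, LS_I=27) = 12; LS_B = 12−7 = 5
LF_A = min(LS_C=13, LS_D=10, LS_E=12) = 10; LS_A = 10−10 = 0
Slack_F = LS_F − ES_F = 16 − 14 = 2

2 days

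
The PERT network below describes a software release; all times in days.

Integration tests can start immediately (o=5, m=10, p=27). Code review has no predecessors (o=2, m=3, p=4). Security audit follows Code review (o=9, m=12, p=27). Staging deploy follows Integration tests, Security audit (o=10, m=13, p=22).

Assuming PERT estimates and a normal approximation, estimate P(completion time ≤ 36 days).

te_Integration tests = (5 + 4·10 + 27)/6 = 72/6 = 12; σ²_Integration tests = ((27−5)/6)² = 13.444
te_Code review = (2 + 4·3 + 4)/6 = 18/6 = 3; σ²_Code review = ((4−2)/6)² = 0.111
te_Security audit = (9 + 4·12 + 27)/6 = 84/6 = 14; σ²_Security audit = ((27−9)/6)² = 9.000
te_Staging deploy = (10 + 4·13 + 22)/6 = 84/6 = 14; σ²_Staging deploy = ((22−10)/6)² = 4.000

Forward pass:
ES_Integration tests = 0; EF_Integration tests = 12
ES_Code review = 0; EF_Code review = 3
ES_Security audit = 3; EF_Security audit = 3+14 = 17
ES_Staging deploy = max(EF_Integration tests=12, EF_Security audit=17) = 17; EF_Staging deploy = 17+14 = 31
Expected project duration μ = 31 days. Critical path: Code review → Security audit → Staging deploy.

Variance along critical path = 0.111 + 9.000 + 4.000 = 13.111; σ = √13.111 = 3.621 days.
Z = (36 − 31) / 3.621 = 1.381
P(T ≤ 36) = Φ(1.381) ≈ 0.916

0.916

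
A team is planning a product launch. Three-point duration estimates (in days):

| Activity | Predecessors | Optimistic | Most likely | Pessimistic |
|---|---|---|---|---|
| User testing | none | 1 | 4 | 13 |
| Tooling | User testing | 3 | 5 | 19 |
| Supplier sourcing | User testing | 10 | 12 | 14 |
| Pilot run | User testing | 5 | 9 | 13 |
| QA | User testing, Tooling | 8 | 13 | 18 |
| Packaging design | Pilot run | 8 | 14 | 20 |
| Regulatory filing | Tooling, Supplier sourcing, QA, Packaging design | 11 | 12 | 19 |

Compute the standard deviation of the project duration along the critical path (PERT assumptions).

3.40 days

te_User testing = (1 + 4·4 + 13)/6 = 30/6 = 5; σ²_User testing = ((13−1)/6)² = 4.000
te_Tooling = (3 + 4·5 + 19)/6 = 42/6 = 7; σ²_Tooling = ((19−3)/6)² = 7.111
te_Supplier sourcing = (10 + 4·12 + 14)/6 = 72/6 = 12; σ²_Supplier sourcing = ((14−10)/6)² = 0.444
te_Pilot run = (5 + 4·9 + 13)/6 = 54/6 = 9; σ²_Pilot run = ((13−5)/6)² = 1.778
te_QA = (8 + 4·13 + 18)/6 = 78/6 = 13; σ²_QA = ((18−8)/6)² = 2.778
te_Packaging design = (8 + 4·14 + 20)/6 = 84/6 = 14; σ²_Packaging design = ((20−8)/6)² = 4.000
te_Regulatory filing = (11 + 4·12 + 19)/6 = 78/6 = 13; σ²_Regulatory filing = ((19−11)/6)² = 1.778

Forward pass:
ES_User testing = 0; EF_User testing = 5
ES_Tooling = 5; EF_Tooling = 5+7 = 12
ES_Supplier sourcing = 5; EF_Supplier sourcing = 5+12 = 17
ES_Pilot run = 5; EF_Pilot run = 5+9 = 14
ES_QA = max(EF_User testing=5, EF_Tooling=12) = 12; EF_QA = 12+13 = 25
ES_Packaging design = 14; EF_Packaging design = 14+14 = 28
ES_Regulatory filing = max(EF_Tooling=12, EF_Supplier sourcing=17, EF_QA=25, EF_Packaging design=28) = 28; EF_Regulatory filing = 28+13 = 41
Expected project duration μ = 41 days. Critical path: User testing → Pilot run → Packaging design → Regulatory filing.

Variance along critical path = 4.000 + 1.778 + 4.000 + 1.778 = 11.556
σ = √11.556 = 3.399 days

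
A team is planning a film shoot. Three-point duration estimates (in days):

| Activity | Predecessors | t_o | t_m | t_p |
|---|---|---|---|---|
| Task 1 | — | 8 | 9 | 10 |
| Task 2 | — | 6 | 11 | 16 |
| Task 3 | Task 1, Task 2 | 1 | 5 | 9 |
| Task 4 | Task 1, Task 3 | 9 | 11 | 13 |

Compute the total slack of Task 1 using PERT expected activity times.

te_Task 1 = (8 + 4·9 + 10)/6 = 54/6 = 9
te_Task 2 = (6 + 4·11 + 16)/6 = 66/6 = 11
te_Task 3 = (1 + 4·5 + 9)/6 = 30/6 = 5
te_Task 4 = (9 + 4·11 + 13)/6 = 66/6 = 11

Forward pass:
ES_Task 1 = 0; EF_Task 1 = 9
ES_Task 2 = 0; EF_Task 2 = 11
ES_Task 3 = max(EF_Task 1=9, EF_Task 2=11) = 11; EF_Task 3 = 11+5 = 16
ES_Task 4 = max(EF_Task 1=9, EF_Task 3=16) = 16; EF_Task 4 = 16+11 = 27
Expected project duration μ = 27 days. Critical path: Task 2 → Task 3 → Task 4.

Backward pass:
LF_Task 4 = 27; LS_Task 4 = 27−11 = 16
LF_Task 3 = LS_Task 4 = 16; LS_Task 3 = 16−5 = 11
LF_Task 2 = LS_Task 3 = 11; LS_Task 2 = 11−11 = 0
LF_Task 1 = min(LS_Task 3=11, LS_Task 4=16) = 11; LS_Task 1 = 11−9 = 2
Slack_Task 1 = LS_Task 1 − ES_Task 1 = 2 − 0 = 2

2 days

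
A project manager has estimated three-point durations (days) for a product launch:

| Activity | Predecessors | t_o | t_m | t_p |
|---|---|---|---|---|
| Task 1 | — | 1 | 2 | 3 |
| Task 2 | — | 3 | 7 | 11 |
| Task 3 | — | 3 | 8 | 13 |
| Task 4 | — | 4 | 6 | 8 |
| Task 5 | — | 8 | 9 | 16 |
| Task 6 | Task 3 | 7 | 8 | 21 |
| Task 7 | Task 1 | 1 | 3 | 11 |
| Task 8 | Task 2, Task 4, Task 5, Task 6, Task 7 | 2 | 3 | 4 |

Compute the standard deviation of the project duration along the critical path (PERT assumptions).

te_Task 1 = (1 + 4·2 + 3)/6 = 12/6 = 2; σ²_Task 1 = ((3−1)/6)² = 0.111
te_Task 2 = (3 + 4·7 + 11)/6 = 42/6 = 7; σ²_Task 2 = ((11−3)/6)² = 1.778
te_Task 3 = (3 + 4·8 + 13)/6 = 48/6 = 8; σ²_Task 3 = ((13−3)/6)² = 2.778
te_Task 4 = (4 + 4·6 + 8)/6 = 36/6 = 6; σ²_Task 4 = ((8−4)/6)² = 0.444
te_Task 5 = (8 + 4·9 + 16)/6 = 60/6 = 10; σ²_Task 5 = ((16−8)/6)² = 1.778
te_Task 6 = (7 + 4·8 + 21)/6 = 60/6 = 10; σ²_Task 6 = ((21−7)/6)² = 5.444
te_Task 7 = (1 + 4·3 + 11)/6 = 24/6 = 4; σ²_Task 7 = ((11−1)/6)² = 2.778
te_Task 8 = (2 + 4·3 + 4)/6 = 18/6 = 3; σ²_Task 8 = ((4−2)/6)² = 0.111

Forward pass:
ES_Task 1 = 0; EF_Task 1 = 2
ES_Task 2 = 0; EF_Task 2 = 7
ES_Task 3 = 0; EF_Task 3 = 8
ES_Task 4 = 0; EF_Task 4 = 6
ES_Task 5 = 0; EF_Task 5 = 10
ES_Task 6 = 8; EF_Task 6 = 8+10 = 18
ES_Task 7 = 2; EF_Task 7 = 2+4 = 6
ES_Task 8 = max(EF_Task 2=7, EF_Task 4=6, EF_Task 5=10, EF_Task 6=18, EF_Task 7=6) = 18; EF_Task 8 = 18+3 = 21
Expected project duration μ = 21 days. Critical path: Task 3 → Task 6 → Task 8.

Variance along critical path = 2.778 + 5.444 + 0.111 = 8.333
σ = √8.333 = 2.887 days

2.89 days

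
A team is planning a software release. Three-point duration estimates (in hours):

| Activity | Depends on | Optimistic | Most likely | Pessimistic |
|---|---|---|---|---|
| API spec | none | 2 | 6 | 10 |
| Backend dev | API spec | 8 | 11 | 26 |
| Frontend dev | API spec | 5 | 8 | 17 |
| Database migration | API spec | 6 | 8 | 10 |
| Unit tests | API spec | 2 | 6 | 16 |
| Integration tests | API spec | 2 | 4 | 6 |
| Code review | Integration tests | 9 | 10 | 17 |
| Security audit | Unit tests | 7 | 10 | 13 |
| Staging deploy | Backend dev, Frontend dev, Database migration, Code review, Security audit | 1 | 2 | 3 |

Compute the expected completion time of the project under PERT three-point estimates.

te_API spec = (2 + 4·6 + 10)/6 = 36/6 = 6
te_Backend dev = (8 + 4·11 + 26)/6 = 78/6 = 13
te_Frontend dev = (5 + 4·8 + 17)/6 = 54/6 = 9
te_Database migration = (6 + 4·8 + 10)/6 = 48/6 = 8
te_Unit tests = (2 + 4·6 + 16)/6 = 42/6 = 7
te_Integration tests = (2 + 4·4 + 6)/6 = 24/6 = 4
te_Code review = (9 + 4·10 + 17)/6 = 66/6 = 11
te_Security audit = (7 + 4·10 + 13)/6 = 60/6 = 10
te_Staging deploy = (1 + 4·2 + 3)/6 = 12/6 = 2

Forward pass:
ES_API spec = 0; EF_API spec = 6
ES_Backend dev = 6; EF_Backend dev = 6+13 = 19
ES_Frontend dev = 6; EF_Frontend dev = 6+9 = 15
ES_Database migration = 6; EF_Database migration = 6+8 = 14
ES_Unit tests = 6; EF_Unit tests = 6+7 = 13
ES_Integration tests = 6; EF_Integration tests = 6+4 = 10
ES_Code review = 10; EF_Code review = 10+11 = 21
ES_Security audit = 13; EF_Security audit = 13+10 = 23
ES_Staging deploy = max(EF_Backend dev=19, EF_Frontend dev=15, EF_Database migration=14, EF_Code review=21, EF_Security audit=23) = 23; EF_Staging deploy = 23+2 = 25
Expected project duration μ = 25 hours. Critical path: API spec → Unit tests → Security audit → Staging deploy.

25 hours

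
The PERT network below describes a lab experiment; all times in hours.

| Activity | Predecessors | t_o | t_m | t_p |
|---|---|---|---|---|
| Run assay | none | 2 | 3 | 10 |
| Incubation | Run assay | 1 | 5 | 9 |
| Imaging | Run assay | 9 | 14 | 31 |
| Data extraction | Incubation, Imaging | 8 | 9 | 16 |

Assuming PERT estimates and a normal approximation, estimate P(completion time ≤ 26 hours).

0.166

te_Run assay = (2 + 4·3 + 10)/6 = 24/6 = 4; σ²_Run assay = ((10−2)/6)² = 1.778
te_Incubation = (1 + 4·5 + 9)/6 = 30/6 = 5; σ²_Incubation = ((9−1)/6)² = 1.778
te_Imaging = (9 + 4·14 + 31)/6 = 96/6 = 16; σ²_Imaging = ((31−9)/6)² = 13.444
te_Data extraction = (8 + 4·9 + 16)/6 = 60/6 = 10; σ²_Data extraction = ((16−8)/6)² = 1.778

Forward pass:
ES_Run assay = 0; EF_Run assay = 4
ES_Incubation = 4; EF_Incubation = 4+5 = 9
ES_Imaging = 4; EF_Imaging = 4+16 = 20
ES_Data extraction = max(EF_Incubation=9, EF_Imaging=20) = 20; EF_Data extraction = 20+10 = 30
Expected project duration μ = 30 hours. Critical path: Run assay → Imaging → Data extraction.

Variance along critical path = 1.778 + 13.444 + 1.778 = 17.000; σ = √17.000 = 4.123 hours.
Z = (26 − 30) / 4.123 = -0.970
P(T ≤ 26) = Φ(-0.970) ≈ 0.166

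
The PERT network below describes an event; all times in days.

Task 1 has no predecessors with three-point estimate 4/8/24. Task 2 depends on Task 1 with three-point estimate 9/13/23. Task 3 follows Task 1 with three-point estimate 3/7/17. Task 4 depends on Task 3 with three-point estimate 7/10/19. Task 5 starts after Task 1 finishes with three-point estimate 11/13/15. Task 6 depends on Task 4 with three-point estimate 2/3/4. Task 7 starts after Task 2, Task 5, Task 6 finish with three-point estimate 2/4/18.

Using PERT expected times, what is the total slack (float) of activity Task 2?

te_Task 1 = (4 + 4·8 + 24)/6 = 60/6 = 10
te_Task 2 = (9 + 4·13 + 23)/6 = 84/6 = 14
te_Task 3 = (3 + 4·7 + 17)/6 = 48/6 = 8
te_Task 4 = (7 + 4·10 + 19)/6 = 66/6 = 11
te_Task 5 = (11 + 4·13 + 15)/6 = 78/6 = 13
te_Task 6 = (2 + 4·3 + 4)/6 = 18/6 = 3
te_Task 7 = (2 + 4·4 + 18)/6 = 36/6 = 6

Forward pass:
ES_Task 1 = 0; EF_Task 1 = 10
ES_Task 2 = 10; EF_Task 2 = 10+14 = 24
ES_Task 3 = 10; EF_Task 3 = 10+8 = 18
ES_Task 4 = 18; EF_Task 4 = 18+11 = 29
ES_Task 5 = 10; EF_Task 5 = 10+13 = 23
ES_Task 6 = 29; EF_Task 6 = 29+3 = 32
ES_Task 7 = max(EF_Task 2=24, EF_Task 5=23, EF_Task 6=32) = 32; EF_Task 7 = 32+6 = 38
Expected project duration μ = 38 days. Critical path: Task 1 → Task 3 → Task 4 → Task 6 → Task 7.

Backward pass:
LF_Task 7 = 38; LS_Task 7 = 38−6 = 32
LF_Task 6 = LS_Task 7 = 32; LS_Task 6 = 32−3 = 29
LF_Task 5 = LS_Task 7 = 32; LS_Task 5 = 32−13 = 19
LF_Task 4 = LS_Task 6 = 29; LS_Task 4 = 29−11 = 18
LF_Task 3 = LS_Task 4 = 18; LS_Task 3 = 18−8 = 10
LF_Task 2 = LS_Task 7 = 32; LS_Task 2 = 32−14 = 18
LF_Task 1 = min(LS_Task 2=18, LS_Task 3=10, LS_Task 5=19) = 10; LS_Task 1 = 10−10 = 0
Slack_Task 2 = LS_Task 2 − ES_Task 2 = 18 − 10 = 8

8 days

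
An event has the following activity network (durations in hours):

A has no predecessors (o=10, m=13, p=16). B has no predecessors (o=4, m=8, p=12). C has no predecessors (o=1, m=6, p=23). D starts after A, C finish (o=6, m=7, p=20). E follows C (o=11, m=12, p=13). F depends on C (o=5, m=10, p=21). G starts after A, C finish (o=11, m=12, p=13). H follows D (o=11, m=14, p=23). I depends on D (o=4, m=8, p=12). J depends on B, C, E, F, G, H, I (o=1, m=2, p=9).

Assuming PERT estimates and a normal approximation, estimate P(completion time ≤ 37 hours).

0.195

te_A = (10 + 4·13 + 16)/6 = 78/6 = 13; σ²_A = ((16−10)/6)² = 1.000
te_B = (4 + 4·8 + 12)/6 = 48/6 = 8; σ²_B = ((12−4)/6)² = 1.778
te_C = (1 + 4·6 + 23)/6 = 48/6 = 8; σ²_C = ((23−1)/6)² = 13.444
te_D = (6 + 4·7 + 20)/6 = 54/6 = 9; σ²_D = ((20−6)/6)² = 5.444
te_E = (11 + 4·12 + 13)/6 = 72/6 = 12; σ²_E = ((13−11)/6)² = 0.111
te_F = (5 + 4·10 + 21)/6 = 66/6 = 11; σ²_F = ((21−5)/6)² = 7.111
te_G = (11 + 4·12 + 13)/6 = 72/6 = 12; σ²_G = ((13−11)/6)² = 0.111
te_H = (11 + 4·14 + 23)/6 = 90/6 = 15; σ²_H = ((23−11)/6)² = 4.000
te_I = (4 + 4·8 + 12)/6 = 48/6 = 8; σ²_I = ((12−4)/6)² = 1.778
te_J = (1 + 4·2 + 9)/6 = 18/6 = 3; σ²_J = ((9−1)/6)² = 1.778

Forward pass:
ES_A = 0; EF_A = 13
ES_B = 0; EF_B = 8
ES_C = 0; EF_C = 8
ES_D = max(EF_A=13, EF_C=8) = 13; EF_D = 13+9 = 22
ES_E = 8; EF_E = 8+12 = 20
ES_F = 8; EF_F = 8+11 = 19
ES_G = max(EF_A=13, EF_C=8) = 13; EF_G = 13+12 = 25
ES_H = 22; EF_H = 22+15 = 37
ES_I = 22; EF_I = 22+8 = 30
ES_J = max(EF_B=8, EF_C=8, EF_E=20, EF_F=19, EF_G=25, EF_H=37, EF_I=30) = 37; EF_J = 37+3 = 40
Expected project duration μ = 40 hours. Critical path: A → D → H → J.

Variance along critical path = 1.000 + 5.444 + 4.000 + 1.778 = 12.222; σ = √12.222 = 3.496 hours.
Z = (37 − 40) / 3.496 = -0.858
P(T ≤ 37) = Φ(-0.858) ≈ 0.195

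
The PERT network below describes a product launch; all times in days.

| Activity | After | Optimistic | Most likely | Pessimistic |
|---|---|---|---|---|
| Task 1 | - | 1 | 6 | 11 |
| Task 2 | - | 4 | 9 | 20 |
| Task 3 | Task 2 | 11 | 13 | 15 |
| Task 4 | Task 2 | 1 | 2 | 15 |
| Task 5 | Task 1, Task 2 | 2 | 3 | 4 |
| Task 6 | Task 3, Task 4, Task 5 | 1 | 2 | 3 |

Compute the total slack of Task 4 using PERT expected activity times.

te_Task 1 = (1 + 4·6 + 11)/6 = 36/6 = 6
te_Task 2 = (4 + 4·9 + 20)/6 = 60/6 = 10
te_Task 3 = (11 + 4·13 + 15)/6 = 78/6 = 13
te_Task 4 = (1 + 4·2 + 15)/6 = 24/6 = 4
te_Task 5 = (2 + 4·3 + 4)/6 = 18/6 = 3
te_Task 6 = (1 + 4·2 + 3)/6 = 12/6 = 2

Forward pass:
ES_Task 1 = 0; EF_Task 1 = 6
ES_Task 2 = 0; EF_Task 2 = 10
ES_Task 3 = 10; EF_Task 3 = 10+13 = 23
ES_Task 4 = 10; EF_Task 4 = 10+4 = 14
ES_Task 5 = max(EF_Task 1=6, EF_Task 2=10) = 10; EF_Task 5 = 10+3 = 13
ES_Task 6 = max(EF_Task 3=23, EF_Task 4=14, EF_Task 5=13) = 23; EF_Task 6 = 23+2 = 25
Expected project duration μ = 25 days. Critical path: Task 2 → Task 3 → Task 6.

Backward pass:
LF_Task 6 = 25; LS_Task 6 = 25−2 = 23
LF_Task 5 = LS_Task 6 = 23; LS_Task 5 = 23−3 = 20
LF_Task 4 = LS_Task 6 = 23; LS_Task 4 = 23−4 = 19
LF_Task 3 = LS_Task 6 = 23; LS_Task 3 = 23−13 = 10
LF_Task 2 = min(LS_Task 3=10, LS_Task 4=19, LS_Task 5=20) = 10; LS_Task 2 = 10−10 = 0
LF_Task 1 = LS_Task 5 = 20; LS_Task 1 = 20−6 = 14
Slack_Task 4 = LS_Task 4 − ES_Task 4 = 19 − 10 = 9

9 days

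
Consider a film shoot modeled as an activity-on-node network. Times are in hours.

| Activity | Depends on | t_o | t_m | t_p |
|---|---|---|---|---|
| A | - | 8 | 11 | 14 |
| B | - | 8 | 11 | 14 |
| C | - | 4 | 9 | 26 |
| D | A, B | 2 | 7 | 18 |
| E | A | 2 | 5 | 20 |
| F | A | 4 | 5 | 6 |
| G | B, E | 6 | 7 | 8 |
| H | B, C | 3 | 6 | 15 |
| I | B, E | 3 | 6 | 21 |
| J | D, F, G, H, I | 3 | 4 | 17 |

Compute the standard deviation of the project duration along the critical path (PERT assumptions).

te_A = (8 + 4·11 + 14)/6 = 66/6 = 11; σ²_A = ((14−8)/6)² = 1.000
te_B = (8 + 4·11 + 14)/6 = 66/6 = 11; σ²_B = ((14−8)/6)² = 1.000
te_C = (4 + 4·9 + 26)/6 = 66/6 = 11; σ²_C = ((26−4)/6)² = 13.444
te_D = (2 + 4·7 + 18)/6 = 48/6 = 8; σ²_D = ((18−2)/6)² = 7.111
te_E = (2 + 4·5 + 20)/6 = 42/6 = 7; σ²_E = ((20−2)/6)² = 9.000
te_F = (4 + 4·5 + 6)/6 = 30/6 = 5; σ²_F = ((6−4)/6)² = 0.111
te_G = (6 + 4·7 + 8)/6 = 42/6 = 7; σ²_G = ((8−6)/6)² = 0.111
te_H = (3 + 4·6 + 15)/6 = 42/6 = 7; σ²_H = ((15−3)/6)² = 4.000
te_I = (3 + 4·6 + 21)/6 = 48/6 = 8; σ²_I = ((21−3)/6)² = 9.000
te_J = (3 + 4·4 + 17)/6 = 36/6 = 6; σ²_J = ((17−3)/6)² = 5.444

Forward pass:
ES_A = 0; EF_A = 11
ES_B = 0; EF_B = 11
ES_C = 0; EF_C = 11
ES_D = max(EF_A=11, EF_B=11) = 11; EF_D = 11+8 = 19
ES_E = 11; EF_E = 11+7 = 18
ES_F = 11; EF_F = 11+5 = 16
ES_G = max(EF_B=11, EF_E=18) = 18; EF_G = 18+7 = 25
ES_H = max(EF_B=11, EF_C=11) = 11; EF_H = 11+7 = 18
ES_I = max(EF_B=11, EF_E=18) = 18; EF_I = 18+8 = 26
ES_J = max(EF_D=19, EF_F=16, EF_G=25, EF_H=18, EF_I=26) = 26; EF_J = 26+6 = 32
Expected project duration μ = 32 hours. Critical path: A → E → I → J.

Variance along critical path = 1.000 + 9.000 + 9.000 + 5.444 = 24.444
σ = √24.444 = 4.944 hours

4.94 hours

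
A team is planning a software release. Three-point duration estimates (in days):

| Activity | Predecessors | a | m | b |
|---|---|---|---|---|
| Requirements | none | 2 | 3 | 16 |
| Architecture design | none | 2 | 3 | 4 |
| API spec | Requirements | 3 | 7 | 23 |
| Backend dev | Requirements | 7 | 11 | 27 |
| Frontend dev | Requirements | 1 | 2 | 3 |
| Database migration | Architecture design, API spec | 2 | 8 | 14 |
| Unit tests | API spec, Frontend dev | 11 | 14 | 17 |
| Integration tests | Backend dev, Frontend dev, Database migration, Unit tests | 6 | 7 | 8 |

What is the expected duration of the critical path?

35 days

te_Requirements = (2 + 4·3 + 16)/6 = 30/6 = 5
te_Architecture design = (2 + 4·3 + 4)/6 = 18/6 = 3
te_API spec = (3 + 4·7 + 23)/6 = 54/6 = 9
te_Backend dev = (7 + 4·11 + 27)/6 = 78/6 = 13
te_Frontend dev = (1 + 4·2 + 3)/6 = 12/6 = 2
te_Database migration = (2 + 4·8 + 14)/6 = 48/6 = 8
te_Unit tests = (11 + 4·14 + 17)/6 = 84/6 = 14
te_Integration tests = (6 + 4·7 + 8)/6 = 42/6 = 7

Forward pass:
ES_Requirements = 0; EF_Requirements = 5
ES_Architecture design = 0; EF_Architecture design = 3
ES_API spec = 5; EF_API spec = 5+9 = 14
ES_Backend dev = 5; EF_Backend dev = 5+13 = 18
ES_Frontend dev = 5; EF_Frontend dev = 5+2 = 7
ES_Database migration = max(EF_Architecture design=3, EF_API spec=14) = 14; EF_Database migration = 14+8 = 22
ES_Unit tests = max(EF_API spec=14, EF_Frontend dev=7) = 14; EF_Unit tests = 14+14 = 28
ES_Integration tests = max(EF_Backend dev=18, EF_Frontend dev=7, EF_Database migration=22, EF_Unit tests=28) = 28; EF_Integration tests = 28+7 = 35
Expected project duration μ = 35 days. Critical path: Requirements → API spec → Unit tests → Integration tests.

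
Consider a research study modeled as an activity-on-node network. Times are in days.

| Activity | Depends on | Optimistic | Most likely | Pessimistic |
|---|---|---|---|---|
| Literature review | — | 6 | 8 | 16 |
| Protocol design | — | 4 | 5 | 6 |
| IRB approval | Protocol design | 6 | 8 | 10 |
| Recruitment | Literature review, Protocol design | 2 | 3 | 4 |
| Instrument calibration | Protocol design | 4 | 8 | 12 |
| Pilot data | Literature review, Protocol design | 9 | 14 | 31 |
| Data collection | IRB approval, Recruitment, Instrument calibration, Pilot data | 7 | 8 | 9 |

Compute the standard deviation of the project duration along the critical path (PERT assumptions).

4.04 days

te_Literature review = (6 + 4·8 + 16)/6 = 54/6 = 9; σ²_Literature review = ((16−6)/6)² = 2.778
te_Protocol design = (4 + 4·5 + 6)/6 = 30/6 = 5; σ²_Protocol design = ((6−4)/6)² = 0.111
te_IRB approval = (6 + 4·8 + 10)/6 = 48/6 = 8; σ²_IRB approval = ((10−6)/6)² = 0.444
te_Recruitment = (2 + 4·3 + 4)/6 = 18/6 = 3; σ²_Recruitment = ((4−2)/6)² = 0.111
te_Instrument calibration = (4 + 4·8 + 12)/6 = 48/6 = 8; σ²_Instrument calibration = ((12−4)/6)² = 1.778
te_Pilot data = (9 + 4·14 + 31)/6 = 96/6 = 16; σ²_Pilot data = ((31−9)/6)² = 13.444
te_Data collection = (7 + 4·8 + 9)/6 = 48/6 = 8; σ²_Data collection = ((9−7)/6)² = 0.111

Forward pass:
ES_Literature review = 0; EF_Literature review = 9
ES_Protocol design = 0; EF_Protocol design = 5
ES_IRB approval = 5; EF_IRB approval = 5+8 = 13
ES_Recruitment = max(EF_Literature review=9, EF_Protocol design=5) = 9; EF_Recruitment = 9+3 = 12
ES_Instrument calibration = 5; EF_Instrument calibration = 5+8 = 13
ES_Pilot data = max(EF_Literature review=9, EF_Protocol design=5) = 9; EF_Pilot data = 9+16 = 25
ES_Data collection = max(EF_IRB approval=13, EF_Recruitment=12, EF_Instrument calibration=13, EF_Pilot data=25) = 25; EF_Data collection = 25+8 = 33
Expected project duration μ = 33 days. Critical path: Literature review → Pilot data → Data collection.

Variance along critical path = 2.778 + 13.444 + 0.111 = 16.333
σ = √16.333 = 4.041 days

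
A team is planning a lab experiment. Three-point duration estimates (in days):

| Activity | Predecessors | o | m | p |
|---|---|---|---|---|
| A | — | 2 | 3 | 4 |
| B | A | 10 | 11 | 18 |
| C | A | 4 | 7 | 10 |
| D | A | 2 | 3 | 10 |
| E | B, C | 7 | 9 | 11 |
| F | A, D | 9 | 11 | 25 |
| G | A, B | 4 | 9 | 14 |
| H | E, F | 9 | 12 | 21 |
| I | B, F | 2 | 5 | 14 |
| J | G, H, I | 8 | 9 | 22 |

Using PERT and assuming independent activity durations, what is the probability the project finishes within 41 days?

te_A = (2 + 4·3 + 4)/6 = 18/6 = 3; σ²_A = ((4−2)/6)² = 0.111
te_B = (10 + 4·11 + 18)/6 = 72/6 = 12; σ²_B = ((18−10)/6)² = 1.778
te_C = (4 + 4·7 + 10)/6 = 42/6 = 7; σ²_C = ((10−4)/6)² = 1.000
te_D = (2 + 4·3 + 10)/6 = 24/6 = 4; σ²_D = ((10−2)/6)² = 1.778
te_E = (7 + 4·9 + 11)/6 = 54/6 = 9; σ²_E = ((11−7)/6)² = 0.444
te_F = (9 + 4·11 + 25)/6 = 78/6 = 13; σ²_F = ((25−9)/6)² = 7.111
te_G = (4 + 4·9 + 14)/6 = 54/6 = 9; σ²_G = ((14−4)/6)² = 2.778
te_H = (9 + 4·12 + 21)/6 = 78/6 = 13; σ²_H = ((21−9)/6)² = 4.000
te_I = (2 + 4·5 + 14)/6 = 36/6 = 6; σ²_I = ((14−2)/6)² = 4.000
te_J = (8 + 4·9 + 22)/6 = 66/6 = 11; σ²_J = ((22−8)/6)² = 5.444

Forward pass:
ES_A = 0; EF_A = 3
ES_B = 3; EF_B = 3+12 = 15
ES_C = 3; EF_C = 3+7 = 10
ES_D = 3; EF_D = 3+4 = 7
ES_E = max(EF_B=15, EF_C=10) = 15; EF_E = 15+9 = 24
ES_F = max(EF_A=3, EF_D=7) = 7; EF_F = 7+13 = 20
ES_G = max(EF_A=3, EF_B=15) = 15; EF_G = 15+9 = 24
ES_H = max(EF_E=24, EF_F=20) = 24; EF_H = 24+13 = 37
ES_I = max(EF_B=15, EF_F=20) = 20; EF_I = 20+6 = 26
ES_J = max(EF_G=24, EF_H=37, EF_I=26) = 37; EF_J = 37+11 = 48
Expected project duration μ = 48 days. Critical path: A → B → E → H → J.

Variance along critical path = 0.111 + 1.778 + 0.444 + 4.000 + 5.444 = 11.778; σ = √11.778 = 3.432 days.
Z = (41 − 48) / 3.432 = -2.040
P(T ≤ 41) = Φ(-2.040) ≈ 0.021

0.021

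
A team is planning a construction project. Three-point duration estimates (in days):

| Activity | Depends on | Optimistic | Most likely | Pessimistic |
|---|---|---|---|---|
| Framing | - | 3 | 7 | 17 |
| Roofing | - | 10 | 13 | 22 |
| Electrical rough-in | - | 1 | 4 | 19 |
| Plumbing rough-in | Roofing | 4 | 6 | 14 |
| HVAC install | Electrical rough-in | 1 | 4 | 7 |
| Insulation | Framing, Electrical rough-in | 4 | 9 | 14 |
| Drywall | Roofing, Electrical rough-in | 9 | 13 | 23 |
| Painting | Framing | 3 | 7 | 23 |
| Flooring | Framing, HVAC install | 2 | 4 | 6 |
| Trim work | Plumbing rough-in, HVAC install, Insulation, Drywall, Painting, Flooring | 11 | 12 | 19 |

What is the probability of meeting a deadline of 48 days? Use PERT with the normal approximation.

te_Framing = (3 + 4·7 + 17)/6 = 48/6 = 8; σ²_Framing = ((17−3)/6)² = 5.444
te_Roofing = (10 + 4·13 + 22)/6 = 84/6 = 14; σ²_Roofing = ((22−10)/6)² = 4.000
te_Electrical rough-in = (1 + 4·4 + 19)/6 = 36/6 = 6; σ²_Electrical rough-in = ((19−1)/6)² = 9.000
te_Plumbing rough-in = (4 + 4·6 + 14)/6 = 42/6 = 7; σ²_Plumbing rough-in = ((14−4)/6)² = 2.778
te_HVAC install = (1 + 4·4 + 7)/6 = 24/6 = 4; σ²_HVAC install = ((7−1)/6)² = 1.000
te_Insulation = (4 + 4·9 + 14)/6 = 54/6 = 9; σ²_Insulation = ((14−4)/6)² = 2.778
te_Drywall = (9 + 4·13 + 23)/6 = 84/6 = 14; σ²_Drywall = ((23−9)/6)² = 5.444
te_Painting = (3 + 4·7 + 23)/6 = 54/6 = 9; σ²_Painting = ((23−3)/6)² = 11.111
te_Flooring = (2 + 4·4 + 6)/6 = 24/6 = 4; σ²_Flooring = ((6−2)/6)² = 0.444
te_Trim work = (11 + 4·12 + 19)/6 = 78/6 = 13; σ²_Trim work = ((19−11)/6)² = 1.778

Forward pass:
ES_Framing = 0; EF_Framing = 8
ES_Roofing = 0; EF_Roofing = 14
ES_Electrical rough-in = 0; EF_Electrical rough-in = 6
ES_Plumbing rough-in = 14; EF_Plumbing rough-in = 14+7 = 21
ES_HVAC install = 6; EF_HVAC install = 6+4 = 10
ES_Insulation = max(EF_Framing=8, EF_Electrical rough-in=6) = 8; EF_Insulation = 8+9 = 17
ES_Drywall = max(EF_Roofing=14, EF_Electrical rough-in=6) = 14; EF_Drywall = 14+14 = 28
ES_Painting = 8; EF_Painting = 8+9 = 17
ES_Flooring = max(EF_Framing=8, EF_HVAC install=10) = 10; EF_Flooring = 10+4 = 14
ES_Trim work = max(EF_Plumbing rough-in=21, EF_HVAC install=10, EF_Insulation=17, EF_Drywall=28, EF_Painting=17, EF_Flooring=14) = 28; EF_Trim work = 28+13 = 41
Expected project duration μ = 41 days. Critical path: Roofing → Drywall → Trim work.

Variance along critical path = 4.000 + 5.444 + 1.778 = 11.222; σ = √11.222 = 3.350 days.
Z = (48 − 41) / 3.350 = 2.090
P(T ≤ 48) = Φ(2.090) ≈ 0.982

0.982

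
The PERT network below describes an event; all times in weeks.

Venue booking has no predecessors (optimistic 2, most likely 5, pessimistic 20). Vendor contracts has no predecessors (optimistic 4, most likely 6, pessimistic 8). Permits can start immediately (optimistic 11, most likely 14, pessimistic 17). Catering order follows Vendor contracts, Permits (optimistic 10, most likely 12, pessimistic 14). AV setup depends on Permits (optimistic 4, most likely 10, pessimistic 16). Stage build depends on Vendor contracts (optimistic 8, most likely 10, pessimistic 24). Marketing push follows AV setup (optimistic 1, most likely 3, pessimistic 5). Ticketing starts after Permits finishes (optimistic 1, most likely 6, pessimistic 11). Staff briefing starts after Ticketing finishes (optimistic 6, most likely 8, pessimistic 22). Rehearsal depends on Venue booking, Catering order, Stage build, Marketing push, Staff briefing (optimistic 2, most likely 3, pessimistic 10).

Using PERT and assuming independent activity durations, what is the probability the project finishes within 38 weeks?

0.869

te_Venue booking = (2 + 4·5 + 20)/6 = 42/6 = 7; σ²_Venue booking = ((20−2)/6)² = 9.000
te_Vendor contracts = (4 + 4·6 + 8)/6 = 36/6 = 6; σ²_Vendor contracts = ((8−4)/6)² = 0.444
te_Permits = (11 + 4·14 + 17)/6 = 84/6 = 14; σ²_Permits = ((17−11)/6)² = 1.000
te_Catering order = (10 + 4·12 + 14)/6 = 72/6 = 12; σ²_Catering order = ((14−10)/6)² = 0.444
te_AV setup = (4 + 4·10 + 16)/6 = 60/6 = 10; σ²_AV setup = ((16−4)/6)² = 4.000
te_Stage build = (8 + 4·10 + 24)/6 = 72/6 = 12; σ²_Stage build = ((24−8)/6)² = 7.111
te_Marketing push = (1 + 4·3 + 5)/6 = 18/6 = 3; σ²_Marketing push = ((5−1)/6)² = 0.444
te_Ticketing = (1 + 4·6 + 11)/6 = 36/6 = 6; σ²_Ticketing = ((11−1)/6)² = 2.778
te_Staff briefing = (6 + 4·8 + 22)/6 = 60/6 = 10; σ²_Staff briefing = ((22−6)/6)² = 7.111
te_Rehearsal = (2 + 4·3 + 10)/6 = 24/6 = 4; σ²_Rehearsal = ((10−2)/6)² = 1.778

Forward pass:
ES_Venue booking = 0; EF_Venue booking = 7
ES_Vendor contracts = 0; EF_Vendor contracts = 6
ES_Permits = 0; EF_Permits = 14
ES_Catering order = max(EF_Vendor contracts=6, EF_Permits=14) = 14; EF_Catering order = 14+12 = 26
ES_AV setup = 14; EF_AV setup = 14+10 = 24
ES_Stage build = 6; EF_Stage build = 6+12 = 18
ES_Marketing push = 24; EF_Marketing push = 24+3 = 27
ES_Ticketing = 14; EF_Ticketing = 14+6 = 20
ES_Staff briefing = 20; EF_Staff briefing = 20+10 = 30
ES_Rehearsal = max(EF_Venue booking=7, EF_Catering order=26, EF_Stage build=18, EF_Marketing push=27, EF_Staff briefing=30) = 30; EF_Rehearsal = 30+4 = 34
Expected project duration μ = 34 weeks. Critical path: Permits → Ticketing → Staff briefing → Rehearsal.

Variance along critical path = 1.000 + 2.778 + 7.111 + 1.778 = 12.667; σ = √12.667 = 3.559 weeks.
Z = (38 − 34) / 3.559 = 1.124
P(T ≤ 38) = Φ(1.124) ≈ 0.869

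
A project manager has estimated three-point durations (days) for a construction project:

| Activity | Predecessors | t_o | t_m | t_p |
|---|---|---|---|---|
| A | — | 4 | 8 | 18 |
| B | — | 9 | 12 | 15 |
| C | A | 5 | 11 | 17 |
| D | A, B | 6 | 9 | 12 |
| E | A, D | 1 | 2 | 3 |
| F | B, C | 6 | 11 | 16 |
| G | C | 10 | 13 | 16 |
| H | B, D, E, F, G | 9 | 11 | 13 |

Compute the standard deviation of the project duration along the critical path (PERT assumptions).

3.30 days

te_A = (4 + 4·8 + 18)/6 = 54/6 = 9; σ²_A = ((18−4)/6)² = 5.444
te_B = (9 + 4·12 + 15)/6 = 72/6 = 12; σ²_B = ((15−9)/6)² = 1.000
te_C = (5 + 4·11 + 17)/6 = 66/6 = 11; σ²_C = ((17−5)/6)² = 4.000
te_D = (6 + 4·9 + 12)/6 = 54/6 = 9; σ²_D = ((12−6)/6)² = 1.000
te_E = (1 + 4·2 + 3)/6 = 12/6 = 2; σ²_E = ((3−1)/6)² = 0.111
te_F = (6 + 4·11 + 16)/6 = 66/6 = 11; σ²_F = ((16−6)/6)² = 2.778
te_G = (10 + 4·13 + 16)/6 = 78/6 = 13; σ²_G = ((16−10)/6)² = 1.000
te_H = (9 + 4·11 + 13)/6 = 66/6 = 11; σ²_H = ((13−9)/6)² = 0.444

Forward pass:
ES_A = 0; EF_A = 9
ES_B = 0; EF_B = 12
ES_C = 9; EF_C = 9+11 = 20
ES_D = max(EF_A=9, EF_B=12) = 12; EF_D = 12+9 = 21
ES_E = max(EF_A=9, EF_D=21) = 21; EF_E = 21+2 = 23
ES_F = max(EF_B=12, EF_C=20) = 20; EF_F = 20+11 = 31
ES_G = 20; EF_G = 20+13 = 33
ES_H = max(EF_B=12, EF_D=21, EF_E=23, EF_F=31, EF_G=33) = 33; EF_H = 33+11 = 44
Expected project duration μ = 44 days. Critical path: A → C → G → H.

Variance along critical path = 5.444 + 4.000 + 1.000 + 0.444 = 10.889
σ = √10.889 = 3.300 days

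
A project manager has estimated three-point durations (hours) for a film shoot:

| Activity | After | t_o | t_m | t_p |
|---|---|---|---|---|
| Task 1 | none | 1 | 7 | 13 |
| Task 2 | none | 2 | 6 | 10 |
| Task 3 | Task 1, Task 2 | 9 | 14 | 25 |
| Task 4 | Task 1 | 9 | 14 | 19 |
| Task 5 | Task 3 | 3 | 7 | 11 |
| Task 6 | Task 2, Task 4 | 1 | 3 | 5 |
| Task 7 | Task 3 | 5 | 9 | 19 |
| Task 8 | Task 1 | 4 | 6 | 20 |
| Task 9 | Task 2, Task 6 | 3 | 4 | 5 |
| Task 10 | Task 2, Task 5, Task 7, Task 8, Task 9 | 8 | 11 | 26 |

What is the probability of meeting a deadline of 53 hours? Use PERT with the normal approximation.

0.943

te_Task 1 = (1 + 4·7 + 13)/6 = 42/6 = 7; σ²_Task 1 = ((13−1)/6)² = 4.000
te_Task 2 = (2 + 4·6 + 10)/6 = 36/6 = 6; σ²_Task 2 = ((10−2)/6)² = 1.778
te_Task 3 = (9 + 4·14 + 25)/6 = 90/6 = 15; σ²_Task 3 = ((25−9)/6)² = 7.111
te_Task 4 = (9 + 4·14 + 19)/6 = 84/6 = 14; σ²_Task 4 = ((19−9)/6)² = 2.778
te_Task 5 = (3 + 4·7 + 11)/6 = 42/6 = 7; σ²_Task 5 = ((11−3)/6)² = 1.778
te_Task 6 = (1 + 4·3 + 5)/6 = 18/6 = 3; σ²_Task 6 = ((5−1)/6)² = 0.444
te_Task 7 = (5 + 4·9 + 19)/6 = 60/6 = 10; σ²_Task 7 = ((19−5)/6)² = 5.444
te_Task 8 = (4 + 4·6 + 20)/6 = 48/6 = 8; σ²_Task 8 = ((20−4)/6)² = 7.111
te_Task 9 = (3 + 4·4 + 5)/6 = 24/6 = 4; σ²_Task 9 = ((5−3)/6)² = 0.111
te_Task 10 = (8 + 4·11 + 26)/6 = 78/6 = 13; σ²_Task 10 = ((26−8)/6)² = 9.000

Forward pass:
ES_Task 1 = 0; EF_Task 1 = 7
ES_Task 2 = 0; EF_Task 2 = 6
ES_Task 3 = max(EF_Task 1=7, EF_Task 2=6) = 7; EF_Task 3 = 7+15 = 22
ES_Task 4 = 7; EF_Task 4 = 7+14 = 21
ES_Task 5 = 22; EF_Task 5 = 22+7 = 29
ES_Task 6 = max(EF_Task 2=6, EF_Task 4=21) = 21; EF_Task 6 = 21+3 = 24
ES_Task 7 = 22; EF_Task 7 = 22+10 = 32
ES_Task 8 = 7; EF_Task 8 = 7+8 = 15
ES_Task 9 = max(EF_Task 2=6, EF_Task 6=24) = 24; EF_Task 9 = 24+4 = 28
ES_Task 10 = max(EF_Task 2=6, EF_Task 5=29, EF_Task 7=32, EF_Task 8=15, EF_Task 9=28) = 32; EF_Task 10 = 32+13 = 45
Expected project duration μ = 45 hours. Critical path: Task 1 → Task 3 → Task 7 → Task 10.

Variance along critical path = 4.000 + 7.111 + 5.444 + 9.000 = 25.556; σ = √25.556 = 5.055 hours.
Z = (53 − 45) / 5.055 = 1.583
P(T ≤ 53) = Φ(1.583) ≈ 0.943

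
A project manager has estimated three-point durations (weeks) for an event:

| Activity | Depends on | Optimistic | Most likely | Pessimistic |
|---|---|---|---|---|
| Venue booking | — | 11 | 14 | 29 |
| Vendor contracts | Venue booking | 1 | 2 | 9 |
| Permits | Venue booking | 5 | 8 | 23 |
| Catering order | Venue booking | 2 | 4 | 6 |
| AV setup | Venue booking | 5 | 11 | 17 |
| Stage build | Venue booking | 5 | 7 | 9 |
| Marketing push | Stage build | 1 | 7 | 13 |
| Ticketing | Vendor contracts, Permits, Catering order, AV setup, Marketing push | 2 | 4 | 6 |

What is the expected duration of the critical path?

34 weeks

te_Venue booking = (11 + 4·14 + 29)/6 = 96/6 = 16
te_Vendor contracts = (1 + 4·2 + 9)/6 = 18/6 = 3
te_Permits = (5 + 4·8 + 23)/6 = 60/6 = 10
te_Catering order = (2 + 4·4 + 6)/6 = 24/6 = 4
te_AV setup = (5 + 4·11 + 17)/6 = 66/6 = 11
te_Stage build = (5 + 4·7 + 9)/6 = 42/6 = 7
te_Marketing push = (1 + 4·7 + 13)/6 = 42/6 = 7
te_Ticketing = (2 + 4·4 + 6)/6 = 24/6 = 4

Forward pass:
ES_Venue booking = 0; EF_Venue booking = 16
ES_Vendor contracts = 16; EF_Vendor contracts = 16+3 = 19
ES_Permits = 16; EF_Permits = 16+10 = 26
ES_Catering order = 16; EF_Catering order = 16+4 = 20
ES_AV setup = 16; EF_AV setup = 16+11 = 27
ES_Stage build = 16; EF_Stage build = 16+7 = 23
ES_Marketing push = 23; EF_Marketing push = 23+7 = 30
ES_Ticketing = max(EF_Vendor contracts=19, EF_Permits=26, EF_Catering order=20, EF_AV setup=27, EF_Marketing push=30) = 30; EF_Ticketing = 30+4 = 34
Expected project duration μ = 34 weeks. Critical path: Venue booking → Stage build → Marketing push → Ticketing.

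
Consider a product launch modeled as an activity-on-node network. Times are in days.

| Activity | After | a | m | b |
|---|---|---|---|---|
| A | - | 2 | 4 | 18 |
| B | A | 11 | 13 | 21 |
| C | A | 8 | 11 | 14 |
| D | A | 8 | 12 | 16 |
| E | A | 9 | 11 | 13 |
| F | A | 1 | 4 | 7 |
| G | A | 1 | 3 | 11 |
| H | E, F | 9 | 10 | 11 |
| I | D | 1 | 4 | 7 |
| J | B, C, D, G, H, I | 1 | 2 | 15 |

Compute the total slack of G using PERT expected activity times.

te_A = (2 + 4·4 + 18)/6 = 36/6 = 6
te_B = (11 + 4·13 + 21)/6 = 84/6 = 14
te_C = (8 + 4·11 + 14)/6 = 66/6 = 11
te_D = (8 + 4·12 + 16)/6 = 72/6 = 12
te_E = (9 + 4·11 + 13)/6 = 66/6 = 11
te_F = (1 + 4·4 + 7)/6 = 24/6 = 4
te_G = (1 + 4·3 + 11)/6 = 24/6 = 4
te_H = (9 + 4·10 + 11)/6 = 60/6 = 10
te_I = (1 + 4·4 + 7)/6 = 24/6 = 4
te_J = (1 + 4·2 + 15)/6 = 24/6 = 4

Forward pass:
ES_A = 0; EF_A = 6
ES_B = 6; EF_B = 6+14 = 20
ES_C = 6; EF_C = 6+11 = 17
ES_D = 6; EF_D = 6+12 = 18
ES_E = 6; EF_E = 6+11 = 17
ES_F = 6; EF_F = 6+4 = 10
ES_G = 6; EF_G = 6+4 = 10
ES_H = max(EF_E=17, EF_F=10) = 17; EF_H = 17+10 = 27
ES_I = 18; EF_I = 18+4 = 22
ES_J = max(EF_B=20, EF_C=17, EF_D=18, EF_G=10, EF_H=27, EF_I=22) = 27; EF_J = 27+4 = 31
Expected project duration μ = 31 days. Critical path: A → E → H → J.

Backward pass:
LF_J = 31; LS_J = 31−4 = 27
LF_I = LS_J = 27; LS_I = 27−4 = 23
LF_H = LS_J = 27; LS_H = 27−10 = 17
LF_G = LS_J = 27; LS_G = 27−4 = 23
LF_F = LS_H = 17; LS_F = 17−4 = 13
LF_E = LS_H = 17; LS_E = 17−11 = 6
LF_D = min(LS_I=23, LS_J=27) = 23; LS_D = 23−12 = 11
LF_C = LS_J = 27; LS_C = 27−11 = 16
LF_B = LS_J = 27; LS_B = 27−14 = 13
LF_A = min(LS_B=13, LS_C=16, LS_D=11, LS_E=6, LS_F=13, LS_G=23) = 6; LS_A = 6−6 = 0
Slack_G = LS_G − ES_G = 23 − 6 = 17

17 days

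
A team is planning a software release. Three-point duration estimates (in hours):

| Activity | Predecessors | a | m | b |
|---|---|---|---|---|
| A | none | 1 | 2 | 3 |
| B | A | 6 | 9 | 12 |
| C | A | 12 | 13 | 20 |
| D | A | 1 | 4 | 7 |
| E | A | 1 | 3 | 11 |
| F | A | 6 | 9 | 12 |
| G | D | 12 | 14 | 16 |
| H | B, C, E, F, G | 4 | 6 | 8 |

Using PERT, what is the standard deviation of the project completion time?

1.41 hours

te_A = (1 + 4·2 + 3)/6 = 12/6 = 2; σ²_A = ((3−1)/6)² = 0.111
te_B = (6 + 4·9 + 12)/6 = 54/6 = 9; σ²_B = ((12−6)/6)² = 1.000
te_C = (12 + 4·13 + 20)/6 = 84/6 = 14; σ²_C = ((20−12)/6)² = 1.778
te_D = (1 + 4·4 + 7)/6 = 24/6 = 4; σ²_D = ((7−1)/6)² = 1.000
te_E = (1 + 4·3 + 11)/6 = 24/6 = 4; σ²_E = ((11−1)/6)² = 2.778
te_F = (6 + 4·9 + 12)/6 = 54/6 = 9; σ²_F = ((12−6)/6)² = 1.000
te_G = (12 + 4·14 + 16)/6 = 84/6 = 14; σ²_G = ((16−12)/6)² = 0.444
te_H = (4 + 4·6 + 8)/6 = 36/6 = 6; σ²_H = ((8−4)/6)² = 0.444

Forward pass:
ES_A = 0; EF_A = 2
ES_B = 2; EF_B = 2+9 = 11
ES_C = 2; EF_C = 2+14 = 16
ES_D = 2; EF_D = 2+4 = 6
ES_E = 2; EF_E = 2+4 = 6
ES_F = 2; EF_F = 2+9 = 11
ES_G = 6; EF_G = 6+14 = 20
ES_H = max(EF_B=11, EF_C=16, EF_E=6, EF_F=11, EF_G=20) = 20; EF_H = 20+6 = 26
Expected project duration μ = 26 hours. Critical path: A → D → G → H.

Variance along critical path = 0.111 + 1.000 + 0.444 + 0.444 = 2.000
σ = √2.000 = 1.414 hours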